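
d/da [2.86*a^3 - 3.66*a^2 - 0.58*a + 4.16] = 8.58*a^2 - 7.32*a - 0.58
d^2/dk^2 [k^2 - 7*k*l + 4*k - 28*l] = 2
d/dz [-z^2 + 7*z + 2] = 7 - 2*z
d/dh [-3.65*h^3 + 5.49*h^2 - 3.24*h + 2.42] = -10.95*h^2 + 10.98*h - 3.24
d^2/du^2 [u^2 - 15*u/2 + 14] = 2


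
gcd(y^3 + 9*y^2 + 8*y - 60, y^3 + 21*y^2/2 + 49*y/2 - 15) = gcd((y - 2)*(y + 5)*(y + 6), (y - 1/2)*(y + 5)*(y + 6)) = y^2 + 11*y + 30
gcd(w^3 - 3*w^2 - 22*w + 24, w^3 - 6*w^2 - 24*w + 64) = w + 4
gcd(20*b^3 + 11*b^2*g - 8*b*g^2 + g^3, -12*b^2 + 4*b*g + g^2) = 1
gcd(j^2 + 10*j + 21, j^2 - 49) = j + 7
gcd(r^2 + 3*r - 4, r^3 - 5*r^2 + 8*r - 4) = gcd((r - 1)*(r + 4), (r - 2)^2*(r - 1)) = r - 1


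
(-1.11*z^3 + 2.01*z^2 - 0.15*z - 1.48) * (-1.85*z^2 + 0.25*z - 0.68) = 2.0535*z^5 - 3.996*z^4 + 1.5348*z^3 + 1.3337*z^2 - 0.268*z + 1.0064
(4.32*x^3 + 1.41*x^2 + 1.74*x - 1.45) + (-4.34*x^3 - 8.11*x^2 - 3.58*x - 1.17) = -0.0199999999999996*x^3 - 6.7*x^2 - 1.84*x - 2.62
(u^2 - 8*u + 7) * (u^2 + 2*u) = u^4 - 6*u^3 - 9*u^2 + 14*u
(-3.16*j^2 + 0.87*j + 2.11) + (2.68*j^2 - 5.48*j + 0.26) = -0.48*j^2 - 4.61*j + 2.37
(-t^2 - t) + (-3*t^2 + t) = -4*t^2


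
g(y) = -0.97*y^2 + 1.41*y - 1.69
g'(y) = 1.41 - 1.94*y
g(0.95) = -1.23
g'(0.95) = -0.43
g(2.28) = -3.52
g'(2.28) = -3.01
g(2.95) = -5.97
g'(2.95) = -4.31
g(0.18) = -1.47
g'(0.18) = 1.06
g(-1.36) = -5.40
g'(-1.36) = 4.05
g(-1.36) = -5.40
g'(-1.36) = 4.05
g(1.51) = -1.77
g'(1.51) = -1.52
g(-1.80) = -7.37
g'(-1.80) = 4.90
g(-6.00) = -45.07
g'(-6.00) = 13.05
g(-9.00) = -92.95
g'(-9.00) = 18.87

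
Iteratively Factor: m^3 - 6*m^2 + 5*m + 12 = (m + 1)*(m^2 - 7*m + 12) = (m - 4)*(m + 1)*(m - 3)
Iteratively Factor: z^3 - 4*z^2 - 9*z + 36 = (z - 3)*(z^2 - z - 12) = (z - 4)*(z - 3)*(z + 3)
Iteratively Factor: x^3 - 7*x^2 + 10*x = (x)*(x^2 - 7*x + 10) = x*(x - 5)*(x - 2)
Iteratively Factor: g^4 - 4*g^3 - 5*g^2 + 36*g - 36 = (g - 3)*(g^3 - g^2 - 8*g + 12) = (g - 3)*(g - 2)*(g^2 + g - 6) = (g - 3)*(g - 2)^2*(g + 3)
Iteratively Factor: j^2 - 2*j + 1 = (j - 1)*(j - 1)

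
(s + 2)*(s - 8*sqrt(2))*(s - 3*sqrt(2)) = s^3 - 11*sqrt(2)*s^2 + 2*s^2 - 22*sqrt(2)*s + 48*s + 96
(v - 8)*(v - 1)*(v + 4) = v^3 - 5*v^2 - 28*v + 32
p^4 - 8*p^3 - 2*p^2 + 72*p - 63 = (p - 7)*(p - 3)*(p - 1)*(p + 3)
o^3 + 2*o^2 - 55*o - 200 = (o - 8)*(o + 5)^2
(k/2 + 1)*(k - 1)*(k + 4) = k^3/2 + 5*k^2/2 + k - 4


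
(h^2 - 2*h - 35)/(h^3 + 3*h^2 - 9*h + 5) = (h - 7)/(h^2 - 2*h + 1)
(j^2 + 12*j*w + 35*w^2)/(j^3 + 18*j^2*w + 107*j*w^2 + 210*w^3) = 1/(j + 6*w)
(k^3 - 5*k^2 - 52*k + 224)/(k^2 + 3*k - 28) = k - 8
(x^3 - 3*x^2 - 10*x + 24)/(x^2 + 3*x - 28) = (x^2 + x - 6)/(x + 7)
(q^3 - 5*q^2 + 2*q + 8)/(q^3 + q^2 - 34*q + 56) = (q + 1)/(q + 7)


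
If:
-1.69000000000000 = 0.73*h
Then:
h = -2.32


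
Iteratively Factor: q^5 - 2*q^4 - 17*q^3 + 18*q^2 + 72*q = (q + 2)*(q^4 - 4*q^3 - 9*q^2 + 36*q) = q*(q + 2)*(q^3 - 4*q^2 - 9*q + 36) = q*(q + 2)*(q + 3)*(q^2 - 7*q + 12) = q*(q - 3)*(q + 2)*(q + 3)*(q - 4)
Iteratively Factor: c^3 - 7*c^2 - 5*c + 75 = (c + 3)*(c^2 - 10*c + 25) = (c - 5)*(c + 3)*(c - 5)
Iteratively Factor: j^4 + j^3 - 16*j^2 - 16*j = (j)*(j^3 + j^2 - 16*j - 16) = j*(j + 1)*(j^2 - 16) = j*(j + 1)*(j + 4)*(j - 4)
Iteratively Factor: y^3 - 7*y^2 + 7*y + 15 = (y - 3)*(y^2 - 4*y - 5) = (y - 3)*(y + 1)*(y - 5)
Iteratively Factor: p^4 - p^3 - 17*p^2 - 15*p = (p + 1)*(p^3 - 2*p^2 - 15*p) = p*(p + 1)*(p^2 - 2*p - 15) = p*(p - 5)*(p + 1)*(p + 3)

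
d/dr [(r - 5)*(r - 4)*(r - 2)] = 3*r^2 - 22*r + 38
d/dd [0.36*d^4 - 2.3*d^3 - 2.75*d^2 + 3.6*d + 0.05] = 1.44*d^3 - 6.9*d^2 - 5.5*d + 3.6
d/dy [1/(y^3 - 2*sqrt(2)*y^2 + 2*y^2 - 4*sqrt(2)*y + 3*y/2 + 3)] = 2*(-6*y^2 - 8*y + 8*sqrt(2)*y - 3 + 8*sqrt(2))/(2*y^3 - 4*sqrt(2)*y^2 + 4*y^2 - 8*sqrt(2)*y + 3*y + 6)^2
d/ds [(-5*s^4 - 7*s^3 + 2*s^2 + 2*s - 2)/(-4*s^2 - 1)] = (40*s^5 + 28*s^4 + 20*s^3 + 29*s^2 - 20*s - 2)/(16*s^4 + 8*s^2 + 1)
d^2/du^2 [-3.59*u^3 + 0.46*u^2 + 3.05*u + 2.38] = 0.92 - 21.54*u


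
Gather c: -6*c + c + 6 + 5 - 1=10 - 5*c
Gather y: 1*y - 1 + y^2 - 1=y^2 + y - 2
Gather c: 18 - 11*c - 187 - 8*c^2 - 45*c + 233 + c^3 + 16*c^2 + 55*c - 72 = c^3 + 8*c^2 - c - 8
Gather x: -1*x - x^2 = -x^2 - x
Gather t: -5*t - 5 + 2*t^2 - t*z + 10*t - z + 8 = 2*t^2 + t*(5 - z) - z + 3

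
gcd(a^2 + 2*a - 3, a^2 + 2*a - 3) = a^2 + 2*a - 3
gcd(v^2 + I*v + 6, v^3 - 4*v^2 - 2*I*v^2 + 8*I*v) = v - 2*I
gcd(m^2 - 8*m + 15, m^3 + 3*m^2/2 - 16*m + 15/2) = m - 3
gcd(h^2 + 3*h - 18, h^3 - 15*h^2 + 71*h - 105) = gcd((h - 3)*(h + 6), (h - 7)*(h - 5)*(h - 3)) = h - 3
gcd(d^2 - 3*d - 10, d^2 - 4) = d + 2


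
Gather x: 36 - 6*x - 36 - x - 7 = -7*x - 7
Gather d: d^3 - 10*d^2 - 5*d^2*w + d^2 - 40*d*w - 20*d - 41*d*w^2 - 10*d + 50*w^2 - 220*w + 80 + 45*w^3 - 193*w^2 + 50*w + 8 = d^3 + d^2*(-5*w - 9) + d*(-41*w^2 - 40*w - 30) + 45*w^3 - 143*w^2 - 170*w + 88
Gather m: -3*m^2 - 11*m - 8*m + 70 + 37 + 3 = -3*m^2 - 19*m + 110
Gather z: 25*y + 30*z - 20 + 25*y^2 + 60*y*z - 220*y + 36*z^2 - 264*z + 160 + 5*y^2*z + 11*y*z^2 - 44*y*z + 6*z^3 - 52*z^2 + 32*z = 25*y^2 - 195*y + 6*z^3 + z^2*(11*y - 16) + z*(5*y^2 + 16*y - 202) + 140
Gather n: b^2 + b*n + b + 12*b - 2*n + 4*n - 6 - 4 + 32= b^2 + 13*b + n*(b + 2) + 22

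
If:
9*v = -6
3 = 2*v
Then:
No Solution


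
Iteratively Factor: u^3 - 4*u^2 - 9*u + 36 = (u - 3)*(u^2 - u - 12) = (u - 4)*(u - 3)*(u + 3)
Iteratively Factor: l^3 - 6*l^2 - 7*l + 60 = (l + 3)*(l^2 - 9*l + 20) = (l - 4)*(l + 3)*(l - 5)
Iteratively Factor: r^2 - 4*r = (r)*(r - 4)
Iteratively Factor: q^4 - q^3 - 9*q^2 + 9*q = (q - 1)*(q^3 - 9*q) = q*(q - 1)*(q^2 - 9) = q*(q - 3)*(q - 1)*(q + 3)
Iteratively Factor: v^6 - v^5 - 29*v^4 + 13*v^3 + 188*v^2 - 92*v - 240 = (v - 5)*(v^5 + 4*v^4 - 9*v^3 - 32*v^2 + 28*v + 48) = (v - 5)*(v + 1)*(v^4 + 3*v^3 - 12*v^2 - 20*v + 48) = (v - 5)*(v + 1)*(v + 3)*(v^3 - 12*v + 16) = (v - 5)*(v - 2)*(v + 1)*(v + 3)*(v^2 + 2*v - 8) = (v - 5)*(v - 2)^2*(v + 1)*(v + 3)*(v + 4)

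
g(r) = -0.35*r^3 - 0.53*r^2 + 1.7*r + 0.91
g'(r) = -1.05*r^2 - 1.06*r + 1.7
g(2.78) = -5.98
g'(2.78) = -9.36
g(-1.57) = -1.71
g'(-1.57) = 0.78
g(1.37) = 1.34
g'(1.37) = -1.72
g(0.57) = 1.64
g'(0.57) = 0.75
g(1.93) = -0.30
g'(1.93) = -4.26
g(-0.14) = 0.66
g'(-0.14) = 1.83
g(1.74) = 0.42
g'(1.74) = -3.32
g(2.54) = -3.93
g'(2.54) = -7.77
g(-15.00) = 1037.41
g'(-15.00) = -218.65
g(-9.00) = 197.83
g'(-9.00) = -73.81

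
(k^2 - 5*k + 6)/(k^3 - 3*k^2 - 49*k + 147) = (k - 2)/(k^2 - 49)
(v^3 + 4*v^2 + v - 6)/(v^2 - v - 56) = (-v^3 - 4*v^2 - v + 6)/(-v^2 + v + 56)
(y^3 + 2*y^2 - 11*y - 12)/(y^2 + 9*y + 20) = (y^2 - 2*y - 3)/(y + 5)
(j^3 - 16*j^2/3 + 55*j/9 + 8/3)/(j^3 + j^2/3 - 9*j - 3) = (j - 8/3)/(j + 3)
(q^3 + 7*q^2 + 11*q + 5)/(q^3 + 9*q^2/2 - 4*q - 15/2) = 2*(q + 1)/(2*q - 3)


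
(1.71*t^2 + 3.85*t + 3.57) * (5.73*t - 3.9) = 9.7983*t^3 + 15.3915*t^2 + 5.4411*t - 13.923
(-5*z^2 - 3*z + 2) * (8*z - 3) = -40*z^3 - 9*z^2 + 25*z - 6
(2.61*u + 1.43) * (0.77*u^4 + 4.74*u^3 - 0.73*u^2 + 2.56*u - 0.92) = 2.0097*u^5 + 13.4725*u^4 + 4.8729*u^3 + 5.6377*u^2 + 1.2596*u - 1.3156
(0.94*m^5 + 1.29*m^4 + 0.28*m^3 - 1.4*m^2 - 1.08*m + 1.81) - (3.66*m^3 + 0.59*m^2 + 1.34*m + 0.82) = 0.94*m^5 + 1.29*m^4 - 3.38*m^3 - 1.99*m^2 - 2.42*m + 0.99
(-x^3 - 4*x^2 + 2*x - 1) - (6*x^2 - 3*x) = -x^3 - 10*x^2 + 5*x - 1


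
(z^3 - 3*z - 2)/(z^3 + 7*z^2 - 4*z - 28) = (z^2 + 2*z + 1)/(z^2 + 9*z + 14)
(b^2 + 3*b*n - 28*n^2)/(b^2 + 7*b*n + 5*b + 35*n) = (b - 4*n)/(b + 5)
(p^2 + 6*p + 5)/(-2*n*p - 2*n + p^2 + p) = (p + 5)/(-2*n + p)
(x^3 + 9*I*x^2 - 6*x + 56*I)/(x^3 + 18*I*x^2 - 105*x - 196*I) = (x - 2*I)/(x + 7*I)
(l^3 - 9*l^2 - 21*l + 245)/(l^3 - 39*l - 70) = (l - 7)/(l + 2)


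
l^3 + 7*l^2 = l^2*(l + 7)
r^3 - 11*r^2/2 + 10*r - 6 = (r - 2)^2*(r - 3/2)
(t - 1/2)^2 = t^2 - t + 1/4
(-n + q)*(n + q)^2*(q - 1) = -n^3*q + n^3 - n^2*q^2 + n^2*q + n*q^3 - n*q^2 + q^4 - q^3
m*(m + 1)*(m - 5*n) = m^3 - 5*m^2*n + m^2 - 5*m*n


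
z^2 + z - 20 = (z - 4)*(z + 5)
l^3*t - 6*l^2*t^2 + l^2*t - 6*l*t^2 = l*(l - 6*t)*(l*t + t)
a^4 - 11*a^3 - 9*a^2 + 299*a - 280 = (a - 8)*(a - 7)*(a - 1)*(a + 5)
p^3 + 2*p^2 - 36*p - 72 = (p - 6)*(p + 2)*(p + 6)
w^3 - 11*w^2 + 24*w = w*(w - 8)*(w - 3)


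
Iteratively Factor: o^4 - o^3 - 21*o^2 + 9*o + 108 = (o - 4)*(o^3 + 3*o^2 - 9*o - 27) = (o - 4)*(o + 3)*(o^2 - 9) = (o - 4)*(o - 3)*(o + 3)*(o + 3)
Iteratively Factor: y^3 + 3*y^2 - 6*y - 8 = (y - 2)*(y^2 + 5*y + 4) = (y - 2)*(y + 1)*(y + 4)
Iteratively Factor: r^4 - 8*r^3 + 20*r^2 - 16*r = (r)*(r^3 - 8*r^2 + 20*r - 16) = r*(r - 2)*(r^2 - 6*r + 8) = r*(r - 4)*(r - 2)*(r - 2)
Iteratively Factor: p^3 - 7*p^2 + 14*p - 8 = (p - 2)*(p^2 - 5*p + 4) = (p - 2)*(p - 1)*(p - 4)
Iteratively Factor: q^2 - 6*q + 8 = (q - 4)*(q - 2)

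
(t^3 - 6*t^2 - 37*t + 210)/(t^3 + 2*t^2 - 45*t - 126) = (t - 5)/(t + 3)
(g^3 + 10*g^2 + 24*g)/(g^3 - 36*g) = (g + 4)/(g - 6)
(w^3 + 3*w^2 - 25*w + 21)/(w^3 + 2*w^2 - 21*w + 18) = (w + 7)/(w + 6)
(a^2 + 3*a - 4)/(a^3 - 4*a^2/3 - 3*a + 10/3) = 3*(a + 4)/(3*a^2 - a - 10)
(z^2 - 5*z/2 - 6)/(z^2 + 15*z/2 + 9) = (z - 4)/(z + 6)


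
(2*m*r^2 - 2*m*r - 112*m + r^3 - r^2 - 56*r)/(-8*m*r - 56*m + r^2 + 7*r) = (2*m*r - 16*m + r^2 - 8*r)/(-8*m + r)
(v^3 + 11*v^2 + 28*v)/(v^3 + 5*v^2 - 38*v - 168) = v/(v - 6)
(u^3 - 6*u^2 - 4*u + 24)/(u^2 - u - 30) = (u^2 - 4)/(u + 5)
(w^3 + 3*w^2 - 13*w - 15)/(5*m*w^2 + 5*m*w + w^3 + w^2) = (w^2 + 2*w - 15)/(w*(5*m + w))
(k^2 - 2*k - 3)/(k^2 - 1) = (k - 3)/(k - 1)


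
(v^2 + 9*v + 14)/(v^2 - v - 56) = (v + 2)/(v - 8)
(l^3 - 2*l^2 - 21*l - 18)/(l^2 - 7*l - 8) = (l^2 - 3*l - 18)/(l - 8)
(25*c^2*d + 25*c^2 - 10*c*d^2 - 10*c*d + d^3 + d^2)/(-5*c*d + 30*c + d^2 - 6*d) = (-5*c*d - 5*c + d^2 + d)/(d - 6)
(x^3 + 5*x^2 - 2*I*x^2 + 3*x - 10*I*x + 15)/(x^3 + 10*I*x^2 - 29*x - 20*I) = (x^2 + x*(5 - 3*I) - 15*I)/(x^2 + 9*I*x - 20)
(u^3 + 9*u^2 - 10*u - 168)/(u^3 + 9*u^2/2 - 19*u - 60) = 2*(u + 7)/(2*u + 5)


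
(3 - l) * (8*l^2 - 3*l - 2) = -8*l^3 + 27*l^2 - 7*l - 6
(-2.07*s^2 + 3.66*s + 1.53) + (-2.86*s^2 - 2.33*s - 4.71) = -4.93*s^2 + 1.33*s - 3.18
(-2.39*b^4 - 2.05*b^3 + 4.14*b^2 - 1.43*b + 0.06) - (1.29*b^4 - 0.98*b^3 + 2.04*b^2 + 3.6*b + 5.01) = -3.68*b^4 - 1.07*b^3 + 2.1*b^2 - 5.03*b - 4.95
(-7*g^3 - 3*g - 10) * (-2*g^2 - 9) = 14*g^5 + 69*g^3 + 20*g^2 + 27*g + 90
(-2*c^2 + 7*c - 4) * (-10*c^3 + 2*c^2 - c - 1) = 20*c^5 - 74*c^4 + 56*c^3 - 13*c^2 - 3*c + 4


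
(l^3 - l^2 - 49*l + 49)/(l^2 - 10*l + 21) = (l^2 + 6*l - 7)/(l - 3)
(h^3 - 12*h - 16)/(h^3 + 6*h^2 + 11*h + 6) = (h^2 - 2*h - 8)/(h^2 + 4*h + 3)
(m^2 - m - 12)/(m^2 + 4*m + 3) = (m - 4)/(m + 1)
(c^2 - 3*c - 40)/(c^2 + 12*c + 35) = (c - 8)/(c + 7)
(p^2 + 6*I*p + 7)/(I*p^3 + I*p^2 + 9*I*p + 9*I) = (-I*p^2 + 6*p - 7*I)/(p^3 + p^2 + 9*p + 9)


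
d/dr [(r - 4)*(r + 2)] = 2*r - 2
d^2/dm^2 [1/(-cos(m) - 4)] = (cos(m)^2 - 4*cos(m) - 2)/(cos(m) + 4)^3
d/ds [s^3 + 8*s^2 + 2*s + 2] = 3*s^2 + 16*s + 2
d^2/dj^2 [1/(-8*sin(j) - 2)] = 2*(4*sin(j)^2 - sin(j) - 8)/(4*sin(j) + 1)^3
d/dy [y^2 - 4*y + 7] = 2*y - 4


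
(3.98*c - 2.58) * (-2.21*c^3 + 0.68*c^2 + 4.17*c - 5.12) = -8.7958*c^4 + 8.4082*c^3 + 14.8422*c^2 - 31.1362*c + 13.2096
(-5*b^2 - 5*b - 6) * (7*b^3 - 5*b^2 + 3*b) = -35*b^5 - 10*b^4 - 32*b^3 + 15*b^2 - 18*b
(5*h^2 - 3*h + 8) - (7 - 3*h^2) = 8*h^2 - 3*h + 1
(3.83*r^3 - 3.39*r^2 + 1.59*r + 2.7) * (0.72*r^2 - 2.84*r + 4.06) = 2.7576*r^5 - 13.318*r^4 + 26.3222*r^3 - 16.335*r^2 - 1.2126*r + 10.962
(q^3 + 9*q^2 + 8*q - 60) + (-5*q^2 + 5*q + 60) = q^3 + 4*q^2 + 13*q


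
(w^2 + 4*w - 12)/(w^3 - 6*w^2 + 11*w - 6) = (w + 6)/(w^2 - 4*w + 3)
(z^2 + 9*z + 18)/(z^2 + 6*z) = (z + 3)/z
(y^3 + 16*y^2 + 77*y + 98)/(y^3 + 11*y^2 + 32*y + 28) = (y + 7)/(y + 2)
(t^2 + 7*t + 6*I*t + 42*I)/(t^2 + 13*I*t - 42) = (t + 7)/(t + 7*I)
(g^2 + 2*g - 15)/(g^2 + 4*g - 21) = (g + 5)/(g + 7)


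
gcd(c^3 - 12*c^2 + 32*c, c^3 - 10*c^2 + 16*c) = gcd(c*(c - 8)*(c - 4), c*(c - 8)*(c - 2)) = c^2 - 8*c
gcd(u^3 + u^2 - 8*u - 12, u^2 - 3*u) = u - 3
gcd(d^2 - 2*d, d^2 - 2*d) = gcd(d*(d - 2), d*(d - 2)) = d^2 - 2*d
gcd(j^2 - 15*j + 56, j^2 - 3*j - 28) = j - 7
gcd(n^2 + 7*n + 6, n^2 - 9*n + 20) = 1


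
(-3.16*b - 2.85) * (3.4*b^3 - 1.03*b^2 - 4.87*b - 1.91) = -10.744*b^4 - 6.4352*b^3 + 18.3247*b^2 + 19.9151*b + 5.4435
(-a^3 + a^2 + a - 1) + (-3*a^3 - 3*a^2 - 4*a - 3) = -4*a^3 - 2*a^2 - 3*a - 4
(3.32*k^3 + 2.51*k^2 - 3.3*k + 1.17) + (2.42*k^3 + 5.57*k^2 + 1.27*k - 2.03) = 5.74*k^3 + 8.08*k^2 - 2.03*k - 0.86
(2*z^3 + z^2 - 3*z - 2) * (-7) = -14*z^3 - 7*z^2 + 21*z + 14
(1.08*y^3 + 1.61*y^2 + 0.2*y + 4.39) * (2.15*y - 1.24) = 2.322*y^4 + 2.1223*y^3 - 1.5664*y^2 + 9.1905*y - 5.4436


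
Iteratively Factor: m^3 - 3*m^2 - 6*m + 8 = (m + 2)*(m^2 - 5*m + 4) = (m - 4)*(m + 2)*(m - 1)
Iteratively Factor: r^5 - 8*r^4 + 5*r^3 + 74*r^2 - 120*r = (r)*(r^4 - 8*r^3 + 5*r^2 + 74*r - 120) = r*(r - 2)*(r^3 - 6*r^2 - 7*r + 60) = r*(r - 4)*(r - 2)*(r^2 - 2*r - 15) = r*(r - 4)*(r - 2)*(r + 3)*(r - 5)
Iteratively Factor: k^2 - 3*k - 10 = (k + 2)*(k - 5)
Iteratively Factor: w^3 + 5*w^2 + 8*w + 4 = (w + 2)*(w^2 + 3*w + 2) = (w + 2)^2*(w + 1)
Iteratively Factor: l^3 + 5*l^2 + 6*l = (l)*(l^2 + 5*l + 6) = l*(l + 3)*(l + 2)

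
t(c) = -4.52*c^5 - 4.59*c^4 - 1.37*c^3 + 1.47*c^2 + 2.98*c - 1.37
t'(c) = -22.6*c^4 - 18.36*c^3 - 4.11*c^2 + 2.94*c + 2.98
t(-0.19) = -1.88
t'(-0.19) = 2.37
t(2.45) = -569.77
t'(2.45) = -1098.77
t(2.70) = -902.08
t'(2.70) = -1581.48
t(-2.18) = 132.19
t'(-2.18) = -343.18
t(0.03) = -1.28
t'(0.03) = 3.06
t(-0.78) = -2.54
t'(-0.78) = -1.47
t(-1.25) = 2.47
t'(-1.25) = -26.43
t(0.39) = -0.21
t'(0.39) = 1.89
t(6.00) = -41322.65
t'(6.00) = -33382.70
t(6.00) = -41322.65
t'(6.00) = -33382.70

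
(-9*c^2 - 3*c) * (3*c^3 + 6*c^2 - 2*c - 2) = -27*c^5 - 63*c^4 + 24*c^2 + 6*c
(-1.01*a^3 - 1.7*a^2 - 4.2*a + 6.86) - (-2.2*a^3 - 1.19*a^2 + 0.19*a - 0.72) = 1.19*a^3 - 0.51*a^2 - 4.39*a + 7.58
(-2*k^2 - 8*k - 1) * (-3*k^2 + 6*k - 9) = 6*k^4 + 12*k^3 - 27*k^2 + 66*k + 9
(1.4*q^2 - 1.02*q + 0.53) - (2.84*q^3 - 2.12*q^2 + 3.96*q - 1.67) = -2.84*q^3 + 3.52*q^2 - 4.98*q + 2.2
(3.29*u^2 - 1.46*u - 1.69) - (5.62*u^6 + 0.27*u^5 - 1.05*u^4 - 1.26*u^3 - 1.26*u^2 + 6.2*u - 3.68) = -5.62*u^6 - 0.27*u^5 + 1.05*u^4 + 1.26*u^3 + 4.55*u^2 - 7.66*u + 1.99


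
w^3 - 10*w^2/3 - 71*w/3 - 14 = (w - 7)*(w + 2/3)*(w + 3)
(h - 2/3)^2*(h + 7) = h^3 + 17*h^2/3 - 80*h/9 + 28/9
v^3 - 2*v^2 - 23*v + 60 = (v - 4)*(v - 3)*(v + 5)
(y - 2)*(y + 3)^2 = y^3 + 4*y^2 - 3*y - 18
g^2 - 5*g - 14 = (g - 7)*(g + 2)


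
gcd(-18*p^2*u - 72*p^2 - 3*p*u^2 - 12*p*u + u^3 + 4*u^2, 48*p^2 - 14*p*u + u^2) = 6*p - u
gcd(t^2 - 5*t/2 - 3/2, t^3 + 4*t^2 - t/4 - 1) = t + 1/2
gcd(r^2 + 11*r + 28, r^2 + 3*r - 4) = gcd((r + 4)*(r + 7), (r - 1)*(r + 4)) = r + 4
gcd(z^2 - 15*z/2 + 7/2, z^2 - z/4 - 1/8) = z - 1/2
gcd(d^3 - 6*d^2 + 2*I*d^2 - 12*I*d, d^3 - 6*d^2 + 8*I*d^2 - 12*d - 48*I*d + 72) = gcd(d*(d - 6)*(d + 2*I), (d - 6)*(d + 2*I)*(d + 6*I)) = d^2 + d*(-6 + 2*I) - 12*I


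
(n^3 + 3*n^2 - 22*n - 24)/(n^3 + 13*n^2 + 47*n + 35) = (n^2 + 2*n - 24)/(n^2 + 12*n + 35)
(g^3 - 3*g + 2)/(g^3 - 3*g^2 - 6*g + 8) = (g - 1)/(g - 4)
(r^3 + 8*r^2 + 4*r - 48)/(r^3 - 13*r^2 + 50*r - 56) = (r^2 + 10*r + 24)/(r^2 - 11*r + 28)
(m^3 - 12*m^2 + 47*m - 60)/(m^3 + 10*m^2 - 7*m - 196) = (m^2 - 8*m + 15)/(m^2 + 14*m + 49)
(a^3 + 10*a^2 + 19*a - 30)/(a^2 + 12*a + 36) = (a^2 + 4*a - 5)/(a + 6)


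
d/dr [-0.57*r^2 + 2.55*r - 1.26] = 2.55 - 1.14*r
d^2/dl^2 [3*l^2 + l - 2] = 6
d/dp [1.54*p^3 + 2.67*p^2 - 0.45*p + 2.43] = 4.62*p^2 + 5.34*p - 0.45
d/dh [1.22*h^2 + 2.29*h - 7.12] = 2.44*h + 2.29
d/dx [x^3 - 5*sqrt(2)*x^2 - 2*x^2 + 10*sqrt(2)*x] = 3*x^2 - 10*sqrt(2)*x - 4*x + 10*sqrt(2)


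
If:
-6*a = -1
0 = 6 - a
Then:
No Solution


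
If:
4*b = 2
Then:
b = 1/2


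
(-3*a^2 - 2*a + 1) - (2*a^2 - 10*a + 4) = -5*a^2 + 8*a - 3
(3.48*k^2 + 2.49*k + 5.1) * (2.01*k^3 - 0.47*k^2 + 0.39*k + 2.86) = 6.9948*k^5 + 3.3693*k^4 + 10.4379*k^3 + 8.5269*k^2 + 9.1104*k + 14.586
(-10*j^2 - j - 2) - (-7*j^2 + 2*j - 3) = -3*j^2 - 3*j + 1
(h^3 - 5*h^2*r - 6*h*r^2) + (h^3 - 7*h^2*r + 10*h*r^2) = 2*h^3 - 12*h^2*r + 4*h*r^2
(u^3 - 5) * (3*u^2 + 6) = 3*u^5 + 6*u^3 - 15*u^2 - 30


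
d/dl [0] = 0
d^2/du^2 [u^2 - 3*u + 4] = 2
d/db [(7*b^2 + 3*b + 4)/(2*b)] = 7/2 - 2/b^2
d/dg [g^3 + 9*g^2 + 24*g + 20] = 3*g^2 + 18*g + 24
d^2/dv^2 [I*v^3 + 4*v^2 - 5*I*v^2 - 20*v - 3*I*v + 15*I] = 6*I*v + 8 - 10*I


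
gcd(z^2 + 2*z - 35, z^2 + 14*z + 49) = z + 7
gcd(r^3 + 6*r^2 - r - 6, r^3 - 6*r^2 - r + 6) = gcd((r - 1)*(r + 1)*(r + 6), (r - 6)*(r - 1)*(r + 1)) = r^2 - 1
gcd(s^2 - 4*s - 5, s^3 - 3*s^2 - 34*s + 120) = s - 5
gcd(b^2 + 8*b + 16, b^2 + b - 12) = b + 4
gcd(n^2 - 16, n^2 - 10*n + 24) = n - 4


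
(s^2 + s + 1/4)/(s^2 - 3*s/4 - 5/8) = 2*(2*s + 1)/(4*s - 5)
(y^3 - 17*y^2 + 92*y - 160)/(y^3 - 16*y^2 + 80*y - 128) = (y - 5)/(y - 4)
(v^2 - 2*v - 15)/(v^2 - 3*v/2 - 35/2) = 2*(v + 3)/(2*v + 7)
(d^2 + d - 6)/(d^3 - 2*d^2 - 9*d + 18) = 1/(d - 3)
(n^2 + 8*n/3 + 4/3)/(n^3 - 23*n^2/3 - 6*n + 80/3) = (3*n + 2)/(3*n^2 - 29*n + 40)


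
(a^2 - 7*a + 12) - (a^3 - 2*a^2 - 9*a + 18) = -a^3 + 3*a^2 + 2*a - 6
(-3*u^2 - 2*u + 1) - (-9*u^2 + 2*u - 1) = 6*u^2 - 4*u + 2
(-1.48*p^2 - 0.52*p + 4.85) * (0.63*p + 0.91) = -0.9324*p^3 - 1.6744*p^2 + 2.5823*p + 4.4135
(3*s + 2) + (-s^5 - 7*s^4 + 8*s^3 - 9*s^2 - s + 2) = -s^5 - 7*s^4 + 8*s^3 - 9*s^2 + 2*s + 4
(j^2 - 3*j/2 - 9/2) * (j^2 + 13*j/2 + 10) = j^4 + 5*j^3 - 17*j^2/4 - 177*j/4 - 45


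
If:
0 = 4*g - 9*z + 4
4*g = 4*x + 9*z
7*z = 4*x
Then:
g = -16/7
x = -1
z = -4/7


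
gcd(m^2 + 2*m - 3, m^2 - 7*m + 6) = m - 1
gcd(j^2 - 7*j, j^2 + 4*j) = j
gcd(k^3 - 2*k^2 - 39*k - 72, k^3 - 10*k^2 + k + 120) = k^2 - 5*k - 24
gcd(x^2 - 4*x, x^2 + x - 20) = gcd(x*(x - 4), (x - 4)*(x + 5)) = x - 4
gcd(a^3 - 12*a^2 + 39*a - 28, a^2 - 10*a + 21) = a - 7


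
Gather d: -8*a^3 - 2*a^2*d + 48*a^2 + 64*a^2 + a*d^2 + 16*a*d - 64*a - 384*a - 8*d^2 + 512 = -8*a^3 + 112*a^2 - 448*a + d^2*(a - 8) + d*(-2*a^2 + 16*a) + 512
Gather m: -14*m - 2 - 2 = -14*m - 4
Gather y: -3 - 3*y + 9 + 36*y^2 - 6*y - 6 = 36*y^2 - 9*y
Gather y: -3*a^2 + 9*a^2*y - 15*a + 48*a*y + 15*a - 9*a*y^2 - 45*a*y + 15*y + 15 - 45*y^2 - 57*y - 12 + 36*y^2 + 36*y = -3*a^2 + y^2*(-9*a - 9) + y*(9*a^2 + 3*a - 6) + 3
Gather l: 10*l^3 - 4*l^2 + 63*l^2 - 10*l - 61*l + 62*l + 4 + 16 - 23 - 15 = 10*l^3 + 59*l^2 - 9*l - 18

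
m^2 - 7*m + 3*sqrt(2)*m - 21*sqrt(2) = (m - 7)*(m + 3*sqrt(2))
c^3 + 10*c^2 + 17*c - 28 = (c - 1)*(c + 4)*(c + 7)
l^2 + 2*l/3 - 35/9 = (l - 5/3)*(l + 7/3)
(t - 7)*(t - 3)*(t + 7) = t^3 - 3*t^2 - 49*t + 147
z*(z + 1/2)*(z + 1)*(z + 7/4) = z^4 + 13*z^3/4 + 25*z^2/8 + 7*z/8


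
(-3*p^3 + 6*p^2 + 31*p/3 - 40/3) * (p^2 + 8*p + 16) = -3*p^5 - 18*p^4 + 31*p^3/3 + 496*p^2/3 + 176*p/3 - 640/3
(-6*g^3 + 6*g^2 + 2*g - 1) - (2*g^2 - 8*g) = -6*g^3 + 4*g^2 + 10*g - 1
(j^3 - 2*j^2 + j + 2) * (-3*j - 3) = -3*j^4 + 3*j^3 + 3*j^2 - 9*j - 6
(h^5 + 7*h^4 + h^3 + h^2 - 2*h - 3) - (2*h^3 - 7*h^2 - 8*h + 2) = h^5 + 7*h^4 - h^3 + 8*h^2 + 6*h - 5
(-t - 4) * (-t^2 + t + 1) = t^3 + 3*t^2 - 5*t - 4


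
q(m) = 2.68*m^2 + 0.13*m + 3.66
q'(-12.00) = -64.19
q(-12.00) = 388.02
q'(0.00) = 0.13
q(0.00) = 3.66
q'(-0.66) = -3.41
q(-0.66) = 4.74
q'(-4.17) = -22.22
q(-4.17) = 49.72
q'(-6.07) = -32.41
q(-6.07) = 101.62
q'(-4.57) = -24.37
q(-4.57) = 59.04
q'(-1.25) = -6.57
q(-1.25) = 7.68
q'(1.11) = 6.08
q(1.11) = 7.11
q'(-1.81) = -9.57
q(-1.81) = 12.20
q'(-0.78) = -4.05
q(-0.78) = 5.19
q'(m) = 5.36*m + 0.13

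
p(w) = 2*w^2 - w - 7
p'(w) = 4*w - 1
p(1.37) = -4.62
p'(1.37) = 4.48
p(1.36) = -4.66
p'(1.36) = 4.44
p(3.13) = 9.46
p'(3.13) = 11.52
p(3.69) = 16.54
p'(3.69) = 13.76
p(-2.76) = 11.00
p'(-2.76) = -12.04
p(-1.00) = -4.00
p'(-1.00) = -5.00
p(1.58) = -3.59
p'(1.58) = 5.32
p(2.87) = 6.60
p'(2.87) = 10.48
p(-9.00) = 164.00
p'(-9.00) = -37.00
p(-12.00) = 293.00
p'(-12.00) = -49.00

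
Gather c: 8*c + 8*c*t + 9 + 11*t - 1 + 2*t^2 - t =c*(8*t + 8) + 2*t^2 + 10*t + 8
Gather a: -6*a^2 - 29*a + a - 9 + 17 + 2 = -6*a^2 - 28*a + 10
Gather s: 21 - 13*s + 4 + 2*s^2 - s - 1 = 2*s^2 - 14*s + 24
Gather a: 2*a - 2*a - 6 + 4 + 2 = 0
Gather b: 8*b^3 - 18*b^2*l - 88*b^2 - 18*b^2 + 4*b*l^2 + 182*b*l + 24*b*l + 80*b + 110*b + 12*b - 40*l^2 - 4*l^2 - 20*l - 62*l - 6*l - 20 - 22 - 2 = 8*b^3 + b^2*(-18*l - 106) + b*(4*l^2 + 206*l + 202) - 44*l^2 - 88*l - 44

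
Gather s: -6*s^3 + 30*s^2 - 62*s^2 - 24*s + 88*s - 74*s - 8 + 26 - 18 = -6*s^3 - 32*s^2 - 10*s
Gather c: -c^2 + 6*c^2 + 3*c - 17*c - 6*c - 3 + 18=5*c^2 - 20*c + 15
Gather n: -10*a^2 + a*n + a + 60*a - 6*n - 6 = -10*a^2 + 61*a + n*(a - 6) - 6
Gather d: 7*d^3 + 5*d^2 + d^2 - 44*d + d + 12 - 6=7*d^3 + 6*d^2 - 43*d + 6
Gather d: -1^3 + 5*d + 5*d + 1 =10*d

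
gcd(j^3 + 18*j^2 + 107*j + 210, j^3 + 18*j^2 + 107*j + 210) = j^3 + 18*j^2 + 107*j + 210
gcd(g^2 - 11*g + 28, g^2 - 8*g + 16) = g - 4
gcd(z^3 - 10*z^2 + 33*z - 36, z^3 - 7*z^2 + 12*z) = z^2 - 7*z + 12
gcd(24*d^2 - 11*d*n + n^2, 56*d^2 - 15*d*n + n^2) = 8*d - n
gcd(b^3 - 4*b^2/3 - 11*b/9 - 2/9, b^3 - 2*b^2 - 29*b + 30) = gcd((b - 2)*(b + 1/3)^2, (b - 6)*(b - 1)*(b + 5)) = 1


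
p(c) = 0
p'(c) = 0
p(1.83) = 0.00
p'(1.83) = 0.00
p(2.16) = 0.00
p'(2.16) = 0.00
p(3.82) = 0.00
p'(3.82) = 0.00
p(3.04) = 0.00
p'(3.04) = 0.00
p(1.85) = 0.00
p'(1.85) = 0.00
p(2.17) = 0.00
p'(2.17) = 0.00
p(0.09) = 0.00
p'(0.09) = 0.00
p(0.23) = 0.00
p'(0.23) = 0.00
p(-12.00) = 0.00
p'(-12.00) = 0.00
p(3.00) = 0.00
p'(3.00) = 0.00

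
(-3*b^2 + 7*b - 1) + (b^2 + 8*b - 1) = -2*b^2 + 15*b - 2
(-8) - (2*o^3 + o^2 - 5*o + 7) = -2*o^3 - o^2 + 5*o - 15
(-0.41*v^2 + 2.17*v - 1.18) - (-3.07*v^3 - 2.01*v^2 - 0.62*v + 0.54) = 3.07*v^3 + 1.6*v^2 + 2.79*v - 1.72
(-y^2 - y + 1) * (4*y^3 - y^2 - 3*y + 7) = -4*y^5 - 3*y^4 + 8*y^3 - 5*y^2 - 10*y + 7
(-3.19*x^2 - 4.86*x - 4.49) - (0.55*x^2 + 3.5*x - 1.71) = -3.74*x^2 - 8.36*x - 2.78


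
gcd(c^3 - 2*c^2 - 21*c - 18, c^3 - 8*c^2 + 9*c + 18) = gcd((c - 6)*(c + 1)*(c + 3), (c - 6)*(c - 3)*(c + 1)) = c^2 - 5*c - 6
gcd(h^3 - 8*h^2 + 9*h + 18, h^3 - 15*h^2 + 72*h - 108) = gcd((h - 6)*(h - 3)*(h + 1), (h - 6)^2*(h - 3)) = h^2 - 9*h + 18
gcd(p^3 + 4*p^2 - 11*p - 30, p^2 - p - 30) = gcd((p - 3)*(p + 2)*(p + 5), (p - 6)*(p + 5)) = p + 5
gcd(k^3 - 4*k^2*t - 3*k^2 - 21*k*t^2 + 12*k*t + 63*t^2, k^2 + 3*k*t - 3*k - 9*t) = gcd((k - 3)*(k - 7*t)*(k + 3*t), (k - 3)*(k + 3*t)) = k^2 + 3*k*t - 3*k - 9*t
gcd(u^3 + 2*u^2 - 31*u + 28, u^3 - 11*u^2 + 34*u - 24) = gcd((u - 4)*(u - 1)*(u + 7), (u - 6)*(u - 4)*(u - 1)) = u^2 - 5*u + 4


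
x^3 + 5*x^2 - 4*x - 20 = (x - 2)*(x + 2)*(x + 5)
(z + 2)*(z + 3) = z^2 + 5*z + 6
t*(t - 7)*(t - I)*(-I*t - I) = -I*t^4 - t^3 + 6*I*t^3 + 6*t^2 + 7*I*t^2 + 7*t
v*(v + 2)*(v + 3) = v^3 + 5*v^2 + 6*v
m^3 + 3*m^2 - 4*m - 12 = (m - 2)*(m + 2)*(m + 3)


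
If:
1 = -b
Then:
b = -1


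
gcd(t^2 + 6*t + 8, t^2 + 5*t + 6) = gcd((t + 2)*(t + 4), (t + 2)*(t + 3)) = t + 2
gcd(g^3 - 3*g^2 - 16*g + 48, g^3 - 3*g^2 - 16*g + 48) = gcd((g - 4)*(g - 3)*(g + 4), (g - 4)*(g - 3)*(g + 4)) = g^3 - 3*g^2 - 16*g + 48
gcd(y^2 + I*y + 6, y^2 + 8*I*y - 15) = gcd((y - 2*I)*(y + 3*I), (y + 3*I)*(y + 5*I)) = y + 3*I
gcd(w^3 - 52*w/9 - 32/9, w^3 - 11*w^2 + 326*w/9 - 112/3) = w - 8/3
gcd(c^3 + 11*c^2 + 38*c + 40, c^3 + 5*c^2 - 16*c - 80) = c^2 + 9*c + 20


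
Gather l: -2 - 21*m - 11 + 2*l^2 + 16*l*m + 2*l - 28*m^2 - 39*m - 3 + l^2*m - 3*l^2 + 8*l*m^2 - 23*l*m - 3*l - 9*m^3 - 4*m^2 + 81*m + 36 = l^2*(m - 1) + l*(8*m^2 - 7*m - 1) - 9*m^3 - 32*m^2 + 21*m + 20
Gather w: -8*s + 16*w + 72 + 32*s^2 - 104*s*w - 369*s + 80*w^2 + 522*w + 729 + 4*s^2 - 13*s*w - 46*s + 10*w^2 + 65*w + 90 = 36*s^2 - 423*s + 90*w^2 + w*(603 - 117*s) + 891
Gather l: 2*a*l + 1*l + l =l*(2*a + 2)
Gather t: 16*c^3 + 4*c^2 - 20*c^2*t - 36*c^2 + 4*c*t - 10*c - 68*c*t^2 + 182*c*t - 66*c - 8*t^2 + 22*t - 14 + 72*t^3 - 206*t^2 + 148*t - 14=16*c^3 - 32*c^2 - 76*c + 72*t^3 + t^2*(-68*c - 214) + t*(-20*c^2 + 186*c + 170) - 28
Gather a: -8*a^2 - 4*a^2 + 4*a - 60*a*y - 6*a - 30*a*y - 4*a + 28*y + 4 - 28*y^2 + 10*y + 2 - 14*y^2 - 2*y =-12*a^2 + a*(-90*y - 6) - 42*y^2 + 36*y + 6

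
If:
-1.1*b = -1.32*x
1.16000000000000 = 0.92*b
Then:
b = 1.26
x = 1.05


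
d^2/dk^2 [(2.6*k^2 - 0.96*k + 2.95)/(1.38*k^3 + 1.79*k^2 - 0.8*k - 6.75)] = (9.90288*k^6 - 10.969344*k^5 + 70.409808*k^4 + 454.834288*k^3 + 118.34997*k^2 + 69.9339*k + 322.35575)/(2.628072*k^9 + 10.226628*k^8 + 8.694414*k^7 - 44.685721*k^6 - 105.08334*k^5 - 16.734225*k^4 + 246.11275*k^3 + 231.710625*k^2 - 109.35*k - 307.546875)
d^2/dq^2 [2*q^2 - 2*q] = 4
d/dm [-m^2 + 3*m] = 3 - 2*m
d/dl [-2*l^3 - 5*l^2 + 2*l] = -6*l^2 - 10*l + 2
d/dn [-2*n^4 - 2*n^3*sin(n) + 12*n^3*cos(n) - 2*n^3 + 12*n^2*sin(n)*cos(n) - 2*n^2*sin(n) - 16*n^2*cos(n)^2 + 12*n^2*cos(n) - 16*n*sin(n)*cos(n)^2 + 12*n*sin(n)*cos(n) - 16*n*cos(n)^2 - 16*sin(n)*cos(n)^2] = -12*n^3*sin(n) - 2*n^3*cos(n) - 8*n^3 - 18*n^2*sin(n) + 16*n^2*sin(2*n) + 34*n^2*cos(n) + 12*n^2*cos(2*n) - 6*n^2 - 4*n*sin(n) + 28*n*sin(2*n) + 20*n*cos(n) - 4*n*cos(2*n) - 12*n*cos(3*n) - 16*n + 6*sin(2*n) - 4*sin(3*n) - 4*sqrt(2)*sin(n + pi/4) - 8*cos(2*n) - 12*cos(3*n) - 8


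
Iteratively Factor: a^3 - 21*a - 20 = (a - 5)*(a^2 + 5*a + 4) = (a - 5)*(a + 4)*(a + 1)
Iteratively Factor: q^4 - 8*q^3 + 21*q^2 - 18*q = (q - 3)*(q^3 - 5*q^2 + 6*q) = q*(q - 3)*(q^2 - 5*q + 6) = q*(q - 3)^2*(q - 2)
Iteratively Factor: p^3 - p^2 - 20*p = (p + 4)*(p^2 - 5*p) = (p - 5)*(p + 4)*(p)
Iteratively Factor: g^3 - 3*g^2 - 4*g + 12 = (g + 2)*(g^2 - 5*g + 6) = (g - 2)*(g + 2)*(g - 3)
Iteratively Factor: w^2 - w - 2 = (w - 2)*(w + 1)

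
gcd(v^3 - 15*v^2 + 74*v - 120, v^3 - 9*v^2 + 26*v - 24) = v - 4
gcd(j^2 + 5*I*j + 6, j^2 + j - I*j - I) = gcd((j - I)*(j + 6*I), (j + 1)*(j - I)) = j - I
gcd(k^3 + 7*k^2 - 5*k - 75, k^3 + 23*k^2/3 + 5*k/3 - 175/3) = k^2 + 10*k + 25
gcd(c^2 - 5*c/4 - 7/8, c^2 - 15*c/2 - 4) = c + 1/2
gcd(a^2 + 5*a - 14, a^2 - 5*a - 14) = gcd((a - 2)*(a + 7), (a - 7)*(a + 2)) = 1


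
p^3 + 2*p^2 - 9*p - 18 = (p - 3)*(p + 2)*(p + 3)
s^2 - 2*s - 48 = (s - 8)*(s + 6)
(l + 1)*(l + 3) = l^2 + 4*l + 3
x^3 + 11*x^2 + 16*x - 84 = (x - 2)*(x + 6)*(x + 7)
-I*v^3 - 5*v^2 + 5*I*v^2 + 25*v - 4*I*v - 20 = (v - 4)*(v - 5*I)*(-I*v + I)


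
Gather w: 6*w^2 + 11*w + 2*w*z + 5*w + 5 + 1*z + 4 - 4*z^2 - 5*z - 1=6*w^2 + w*(2*z + 16) - 4*z^2 - 4*z + 8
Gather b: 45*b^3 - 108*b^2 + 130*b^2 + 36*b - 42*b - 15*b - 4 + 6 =45*b^3 + 22*b^2 - 21*b + 2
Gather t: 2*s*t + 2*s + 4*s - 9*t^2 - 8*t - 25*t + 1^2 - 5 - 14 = 6*s - 9*t^2 + t*(2*s - 33) - 18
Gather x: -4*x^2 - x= -4*x^2 - x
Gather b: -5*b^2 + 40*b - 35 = -5*b^2 + 40*b - 35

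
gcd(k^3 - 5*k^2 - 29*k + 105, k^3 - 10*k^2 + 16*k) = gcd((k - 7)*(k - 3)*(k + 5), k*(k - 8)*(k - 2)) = 1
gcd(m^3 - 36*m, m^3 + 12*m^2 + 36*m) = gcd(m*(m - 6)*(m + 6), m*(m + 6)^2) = m^2 + 6*m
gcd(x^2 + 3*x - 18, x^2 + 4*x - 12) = x + 6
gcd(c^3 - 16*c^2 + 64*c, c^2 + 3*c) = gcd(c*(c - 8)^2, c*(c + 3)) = c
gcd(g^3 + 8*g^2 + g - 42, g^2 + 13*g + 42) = g + 7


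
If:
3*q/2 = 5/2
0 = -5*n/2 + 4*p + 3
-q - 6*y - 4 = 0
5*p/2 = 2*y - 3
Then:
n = -434/225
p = -88/45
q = 5/3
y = -17/18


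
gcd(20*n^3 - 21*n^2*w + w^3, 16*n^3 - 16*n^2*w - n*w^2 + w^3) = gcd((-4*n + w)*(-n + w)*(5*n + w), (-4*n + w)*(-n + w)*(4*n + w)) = 4*n^2 - 5*n*w + w^2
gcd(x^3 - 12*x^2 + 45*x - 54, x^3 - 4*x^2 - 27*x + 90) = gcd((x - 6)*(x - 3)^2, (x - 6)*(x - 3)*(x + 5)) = x^2 - 9*x + 18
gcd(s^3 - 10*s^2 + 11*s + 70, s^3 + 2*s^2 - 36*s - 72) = s + 2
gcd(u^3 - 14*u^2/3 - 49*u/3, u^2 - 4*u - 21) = u - 7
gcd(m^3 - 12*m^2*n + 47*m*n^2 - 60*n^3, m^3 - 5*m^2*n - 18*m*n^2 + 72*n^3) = m - 3*n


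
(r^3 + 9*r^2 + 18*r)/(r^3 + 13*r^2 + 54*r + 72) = r/(r + 4)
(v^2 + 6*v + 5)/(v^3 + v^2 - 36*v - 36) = (v + 5)/(v^2 - 36)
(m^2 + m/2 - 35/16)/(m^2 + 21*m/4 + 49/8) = (4*m - 5)/(2*(2*m + 7))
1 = 1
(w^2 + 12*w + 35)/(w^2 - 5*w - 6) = (w^2 + 12*w + 35)/(w^2 - 5*w - 6)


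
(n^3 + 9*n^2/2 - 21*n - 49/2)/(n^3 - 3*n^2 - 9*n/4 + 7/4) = 2*(n + 7)/(2*n - 1)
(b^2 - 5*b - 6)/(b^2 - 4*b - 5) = (b - 6)/(b - 5)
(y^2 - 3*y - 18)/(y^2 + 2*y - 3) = (y - 6)/(y - 1)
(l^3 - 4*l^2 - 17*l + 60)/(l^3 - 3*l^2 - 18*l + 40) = (l - 3)/(l - 2)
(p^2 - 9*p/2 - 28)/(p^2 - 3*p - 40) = (p + 7/2)/(p + 5)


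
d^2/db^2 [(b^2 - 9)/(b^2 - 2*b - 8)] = 2*(2*b^3 - 3*b^2 + 54*b - 44)/(b^6 - 6*b^5 - 12*b^4 + 88*b^3 + 96*b^2 - 384*b - 512)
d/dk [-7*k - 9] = -7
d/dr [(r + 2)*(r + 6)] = 2*r + 8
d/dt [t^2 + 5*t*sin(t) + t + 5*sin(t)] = 5*t*cos(t) + 2*t + 5*sqrt(2)*sin(t + pi/4) + 1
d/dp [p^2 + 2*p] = 2*p + 2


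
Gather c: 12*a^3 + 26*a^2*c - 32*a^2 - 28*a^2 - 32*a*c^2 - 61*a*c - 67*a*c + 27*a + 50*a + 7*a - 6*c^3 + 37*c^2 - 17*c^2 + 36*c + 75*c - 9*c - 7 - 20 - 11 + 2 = 12*a^3 - 60*a^2 + 84*a - 6*c^3 + c^2*(20 - 32*a) + c*(26*a^2 - 128*a + 102) - 36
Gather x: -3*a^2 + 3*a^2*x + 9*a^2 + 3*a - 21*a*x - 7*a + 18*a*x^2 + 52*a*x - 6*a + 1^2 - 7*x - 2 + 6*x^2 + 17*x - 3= 6*a^2 - 10*a + x^2*(18*a + 6) + x*(3*a^2 + 31*a + 10) - 4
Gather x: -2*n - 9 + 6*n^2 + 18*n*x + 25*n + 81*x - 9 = 6*n^2 + 23*n + x*(18*n + 81) - 18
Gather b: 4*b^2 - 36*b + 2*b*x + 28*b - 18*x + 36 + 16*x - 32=4*b^2 + b*(2*x - 8) - 2*x + 4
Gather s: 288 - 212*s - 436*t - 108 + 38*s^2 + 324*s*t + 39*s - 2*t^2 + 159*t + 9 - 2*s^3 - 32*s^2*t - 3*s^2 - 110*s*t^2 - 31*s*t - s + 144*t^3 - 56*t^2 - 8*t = -2*s^3 + s^2*(35 - 32*t) + s*(-110*t^2 + 293*t - 174) + 144*t^3 - 58*t^2 - 285*t + 189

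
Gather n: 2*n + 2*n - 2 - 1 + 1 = 4*n - 2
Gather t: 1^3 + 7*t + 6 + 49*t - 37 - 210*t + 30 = -154*t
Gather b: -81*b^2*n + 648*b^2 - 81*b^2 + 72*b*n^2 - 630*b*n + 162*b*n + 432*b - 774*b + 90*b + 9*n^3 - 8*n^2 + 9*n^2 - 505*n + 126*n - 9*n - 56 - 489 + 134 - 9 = b^2*(567 - 81*n) + b*(72*n^2 - 468*n - 252) + 9*n^3 + n^2 - 388*n - 420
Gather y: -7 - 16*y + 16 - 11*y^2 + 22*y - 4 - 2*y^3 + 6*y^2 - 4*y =-2*y^3 - 5*y^2 + 2*y + 5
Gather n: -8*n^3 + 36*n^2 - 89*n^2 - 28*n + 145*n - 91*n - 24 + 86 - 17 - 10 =-8*n^3 - 53*n^2 + 26*n + 35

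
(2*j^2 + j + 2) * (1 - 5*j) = -10*j^3 - 3*j^2 - 9*j + 2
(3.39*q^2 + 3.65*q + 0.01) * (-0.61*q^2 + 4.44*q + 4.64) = -2.0679*q^4 + 12.8251*q^3 + 31.9295*q^2 + 16.9804*q + 0.0464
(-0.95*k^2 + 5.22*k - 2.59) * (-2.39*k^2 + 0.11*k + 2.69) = 2.2705*k^4 - 12.5803*k^3 + 4.2088*k^2 + 13.7569*k - 6.9671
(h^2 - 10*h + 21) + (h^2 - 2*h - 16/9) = 2*h^2 - 12*h + 173/9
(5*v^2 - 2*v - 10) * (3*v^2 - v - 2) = 15*v^4 - 11*v^3 - 38*v^2 + 14*v + 20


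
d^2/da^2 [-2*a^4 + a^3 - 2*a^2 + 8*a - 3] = -24*a^2 + 6*a - 4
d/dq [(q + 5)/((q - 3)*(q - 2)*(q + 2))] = 2*(-q^3 - 6*q^2 + 15*q + 16)/(q^6 - 6*q^5 + q^4 + 48*q^3 - 56*q^2 - 96*q + 144)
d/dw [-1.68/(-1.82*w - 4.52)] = -3.0576/(1.82*w + 4.52)^2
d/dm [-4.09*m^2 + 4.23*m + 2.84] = 4.23 - 8.18*m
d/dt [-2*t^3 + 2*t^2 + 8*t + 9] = -6*t^2 + 4*t + 8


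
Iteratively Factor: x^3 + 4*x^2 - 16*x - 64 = (x - 4)*(x^2 + 8*x + 16) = (x - 4)*(x + 4)*(x + 4)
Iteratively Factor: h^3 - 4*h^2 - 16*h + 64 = (h - 4)*(h^2 - 16) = (h - 4)*(h + 4)*(h - 4)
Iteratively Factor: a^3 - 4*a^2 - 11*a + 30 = (a + 3)*(a^2 - 7*a + 10) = (a - 5)*(a + 3)*(a - 2)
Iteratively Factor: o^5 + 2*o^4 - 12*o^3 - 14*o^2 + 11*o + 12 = (o + 1)*(o^4 + o^3 - 13*o^2 - o + 12) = (o + 1)^2*(o^3 - 13*o + 12) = (o + 1)^2*(o + 4)*(o^2 - 4*o + 3) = (o - 3)*(o + 1)^2*(o + 4)*(o - 1)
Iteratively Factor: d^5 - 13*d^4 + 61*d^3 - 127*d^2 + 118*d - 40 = (d - 5)*(d^4 - 8*d^3 + 21*d^2 - 22*d + 8) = (d - 5)*(d - 1)*(d^3 - 7*d^2 + 14*d - 8) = (d - 5)*(d - 4)*(d - 1)*(d^2 - 3*d + 2) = (d - 5)*(d - 4)*(d - 2)*(d - 1)*(d - 1)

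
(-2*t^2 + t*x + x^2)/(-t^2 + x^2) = (2*t + x)/(t + x)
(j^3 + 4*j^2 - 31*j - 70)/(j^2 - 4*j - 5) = (j^2 + 9*j + 14)/(j + 1)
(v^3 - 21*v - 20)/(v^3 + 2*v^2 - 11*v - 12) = (v - 5)/(v - 3)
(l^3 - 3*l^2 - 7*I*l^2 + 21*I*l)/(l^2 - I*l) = (l^2 - 3*l - 7*I*l + 21*I)/(l - I)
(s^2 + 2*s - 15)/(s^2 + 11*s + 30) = (s - 3)/(s + 6)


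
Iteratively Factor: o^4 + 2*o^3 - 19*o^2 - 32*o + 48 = (o - 1)*(o^3 + 3*o^2 - 16*o - 48) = (o - 1)*(o + 3)*(o^2 - 16) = (o - 1)*(o + 3)*(o + 4)*(o - 4)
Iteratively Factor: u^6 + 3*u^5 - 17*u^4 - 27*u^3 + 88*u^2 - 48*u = (u + 4)*(u^5 - u^4 - 13*u^3 + 25*u^2 - 12*u) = (u - 1)*(u + 4)*(u^4 - 13*u^2 + 12*u) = u*(u - 1)*(u + 4)*(u^3 - 13*u + 12) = u*(u - 1)^2*(u + 4)*(u^2 + u - 12) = u*(u - 1)^2*(u + 4)^2*(u - 3)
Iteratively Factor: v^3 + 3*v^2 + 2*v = (v + 2)*(v^2 + v) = v*(v + 2)*(v + 1)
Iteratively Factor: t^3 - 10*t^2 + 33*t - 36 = (t - 3)*(t^2 - 7*t + 12) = (t - 4)*(t - 3)*(t - 3)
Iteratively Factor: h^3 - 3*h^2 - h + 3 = (h - 1)*(h^2 - 2*h - 3) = (h - 3)*(h - 1)*(h + 1)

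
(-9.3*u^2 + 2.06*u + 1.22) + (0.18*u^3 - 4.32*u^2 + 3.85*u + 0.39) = 0.18*u^3 - 13.62*u^2 + 5.91*u + 1.61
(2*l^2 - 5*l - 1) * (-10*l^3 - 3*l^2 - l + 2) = -20*l^5 + 44*l^4 + 23*l^3 + 12*l^2 - 9*l - 2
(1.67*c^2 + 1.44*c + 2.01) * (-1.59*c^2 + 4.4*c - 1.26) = -2.6553*c^4 + 5.0584*c^3 + 1.0359*c^2 + 7.0296*c - 2.5326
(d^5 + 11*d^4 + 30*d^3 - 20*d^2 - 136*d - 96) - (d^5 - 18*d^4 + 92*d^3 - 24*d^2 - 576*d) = 29*d^4 - 62*d^3 + 4*d^2 + 440*d - 96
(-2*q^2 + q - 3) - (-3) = -2*q^2 + q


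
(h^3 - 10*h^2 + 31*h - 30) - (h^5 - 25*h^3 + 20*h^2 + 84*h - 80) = -h^5 + 26*h^3 - 30*h^2 - 53*h + 50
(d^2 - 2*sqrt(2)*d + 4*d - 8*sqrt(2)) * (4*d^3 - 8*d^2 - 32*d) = 4*d^5 - 8*sqrt(2)*d^4 + 8*d^4 - 64*d^3 - 16*sqrt(2)*d^3 - 128*d^2 + 128*sqrt(2)*d^2 + 256*sqrt(2)*d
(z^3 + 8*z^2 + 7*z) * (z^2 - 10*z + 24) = z^5 - 2*z^4 - 49*z^3 + 122*z^2 + 168*z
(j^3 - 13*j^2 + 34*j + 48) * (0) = 0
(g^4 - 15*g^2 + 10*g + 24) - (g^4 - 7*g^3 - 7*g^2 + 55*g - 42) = 7*g^3 - 8*g^2 - 45*g + 66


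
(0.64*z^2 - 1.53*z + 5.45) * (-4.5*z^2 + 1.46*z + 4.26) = -2.88*z^4 + 7.8194*z^3 - 24.0324*z^2 + 1.4392*z + 23.217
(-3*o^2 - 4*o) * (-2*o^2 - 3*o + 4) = 6*o^4 + 17*o^3 - 16*o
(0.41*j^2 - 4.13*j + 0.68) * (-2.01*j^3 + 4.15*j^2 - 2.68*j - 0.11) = -0.8241*j^5 + 10.0028*j^4 - 19.6051*j^3 + 13.8453*j^2 - 1.3681*j - 0.0748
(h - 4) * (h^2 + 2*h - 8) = h^3 - 2*h^2 - 16*h + 32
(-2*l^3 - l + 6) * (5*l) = -10*l^4 - 5*l^2 + 30*l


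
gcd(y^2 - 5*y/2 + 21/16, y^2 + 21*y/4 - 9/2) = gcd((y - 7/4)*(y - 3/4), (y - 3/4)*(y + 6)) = y - 3/4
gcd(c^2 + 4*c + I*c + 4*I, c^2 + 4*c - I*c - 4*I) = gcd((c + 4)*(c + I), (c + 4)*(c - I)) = c + 4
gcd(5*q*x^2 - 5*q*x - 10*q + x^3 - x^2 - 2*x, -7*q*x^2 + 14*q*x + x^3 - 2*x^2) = x - 2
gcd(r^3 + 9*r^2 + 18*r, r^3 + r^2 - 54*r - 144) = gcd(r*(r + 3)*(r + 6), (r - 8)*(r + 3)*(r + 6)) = r^2 + 9*r + 18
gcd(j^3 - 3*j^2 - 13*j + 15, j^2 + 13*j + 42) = 1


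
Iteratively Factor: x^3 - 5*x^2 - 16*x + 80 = (x - 5)*(x^2 - 16) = (x - 5)*(x - 4)*(x + 4)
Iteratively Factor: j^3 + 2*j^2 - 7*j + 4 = (j + 4)*(j^2 - 2*j + 1) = (j - 1)*(j + 4)*(j - 1)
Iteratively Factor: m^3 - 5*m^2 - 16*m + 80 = (m - 4)*(m^2 - m - 20) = (m - 4)*(m + 4)*(m - 5)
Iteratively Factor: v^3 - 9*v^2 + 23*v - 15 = (v - 5)*(v^2 - 4*v + 3) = (v - 5)*(v - 1)*(v - 3)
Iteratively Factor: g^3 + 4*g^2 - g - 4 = (g + 4)*(g^2 - 1) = (g - 1)*(g + 4)*(g + 1)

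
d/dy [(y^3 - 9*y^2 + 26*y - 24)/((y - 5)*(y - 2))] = (y^2 - 10*y + 23)/(y^2 - 10*y + 25)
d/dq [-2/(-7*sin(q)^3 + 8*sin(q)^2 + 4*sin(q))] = 2*(-21*cos(q) + 16/tan(q) + 4*cos(q)/sin(q)^2)/(7*sin(q)^2 - 8*sin(q) - 4)^2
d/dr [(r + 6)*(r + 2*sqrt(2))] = 2*r + 2*sqrt(2) + 6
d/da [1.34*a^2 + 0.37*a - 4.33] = 2.68*a + 0.37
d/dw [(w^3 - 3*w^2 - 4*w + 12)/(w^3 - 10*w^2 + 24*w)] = (-7*w^4 + 56*w^3 - 148*w^2 + 240*w - 288)/(w^2*(w^4 - 20*w^3 + 148*w^2 - 480*w + 576))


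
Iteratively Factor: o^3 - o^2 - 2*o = (o)*(o^2 - o - 2) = o*(o - 2)*(o + 1)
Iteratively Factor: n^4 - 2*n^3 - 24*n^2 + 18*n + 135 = (n - 3)*(n^3 + n^2 - 21*n - 45) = (n - 3)*(n + 3)*(n^2 - 2*n - 15) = (n - 3)*(n + 3)^2*(n - 5)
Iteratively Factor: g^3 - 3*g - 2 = (g + 1)*(g^2 - g - 2) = (g - 2)*(g + 1)*(g + 1)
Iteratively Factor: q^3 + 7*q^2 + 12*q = (q + 4)*(q^2 + 3*q) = q*(q + 4)*(q + 3)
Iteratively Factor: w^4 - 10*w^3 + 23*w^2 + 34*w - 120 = (w + 2)*(w^3 - 12*w^2 + 47*w - 60) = (w - 4)*(w + 2)*(w^2 - 8*w + 15) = (w - 5)*(w - 4)*(w + 2)*(w - 3)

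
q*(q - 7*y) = q^2 - 7*q*y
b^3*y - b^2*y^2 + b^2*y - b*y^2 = b*(b - y)*(b*y + y)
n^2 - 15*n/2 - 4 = (n - 8)*(n + 1/2)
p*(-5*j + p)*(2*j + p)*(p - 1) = -10*j^2*p^2 + 10*j^2*p - 3*j*p^3 + 3*j*p^2 + p^4 - p^3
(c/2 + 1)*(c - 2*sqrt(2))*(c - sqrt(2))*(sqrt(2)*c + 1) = sqrt(2)*c^4/2 - 5*c^3/2 + sqrt(2)*c^3 - 5*c^2 + sqrt(2)*c^2/2 + sqrt(2)*c + 2*c + 4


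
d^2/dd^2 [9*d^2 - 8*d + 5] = 18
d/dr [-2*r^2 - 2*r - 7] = -4*r - 2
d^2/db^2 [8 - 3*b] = 0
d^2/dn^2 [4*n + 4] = 0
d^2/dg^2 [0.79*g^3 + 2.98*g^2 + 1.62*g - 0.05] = 4.74*g + 5.96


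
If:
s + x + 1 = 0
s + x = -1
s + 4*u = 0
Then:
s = -x - 1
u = x/4 + 1/4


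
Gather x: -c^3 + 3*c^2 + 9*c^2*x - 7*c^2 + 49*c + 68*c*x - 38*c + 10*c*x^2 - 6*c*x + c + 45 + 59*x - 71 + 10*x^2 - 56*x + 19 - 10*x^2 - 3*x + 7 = -c^3 - 4*c^2 + 10*c*x^2 + 12*c + x*(9*c^2 + 62*c)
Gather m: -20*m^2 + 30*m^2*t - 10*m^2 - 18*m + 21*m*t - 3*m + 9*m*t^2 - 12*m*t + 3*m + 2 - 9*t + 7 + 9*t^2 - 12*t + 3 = m^2*(30*t - 30) + m*(9*t^2 + 9*t - 18) + 9*t^2 - 21*t + 12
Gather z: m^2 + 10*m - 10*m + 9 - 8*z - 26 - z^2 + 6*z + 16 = m^2 - z^2 - 2*z - 1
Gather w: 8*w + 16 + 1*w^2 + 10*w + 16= w^2 + 18*w + 32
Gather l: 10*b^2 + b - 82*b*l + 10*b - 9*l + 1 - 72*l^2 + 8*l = 10*b^2 + 11*b - 72*l^2 + l*(-82*b - 1) + 1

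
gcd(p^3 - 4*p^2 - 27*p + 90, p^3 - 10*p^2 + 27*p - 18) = p^2 - 9*p + 18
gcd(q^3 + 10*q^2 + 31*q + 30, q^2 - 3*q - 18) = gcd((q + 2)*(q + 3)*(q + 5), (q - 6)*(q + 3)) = q + 3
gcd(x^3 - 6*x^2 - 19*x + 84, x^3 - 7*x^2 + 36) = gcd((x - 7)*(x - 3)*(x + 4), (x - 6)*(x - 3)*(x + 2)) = x - 3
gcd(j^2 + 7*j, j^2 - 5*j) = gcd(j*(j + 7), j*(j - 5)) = j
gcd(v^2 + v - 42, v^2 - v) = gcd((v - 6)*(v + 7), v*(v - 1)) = 1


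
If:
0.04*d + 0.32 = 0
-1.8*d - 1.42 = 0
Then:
No Solution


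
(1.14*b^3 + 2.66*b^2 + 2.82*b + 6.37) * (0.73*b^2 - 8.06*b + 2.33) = 0.8322*b^5 - 7.2466*b^4 - 16.7248*b^3 - 11.8813*b^2 - 44.7716*b + 14.8421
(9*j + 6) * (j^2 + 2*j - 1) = 9*j^3 + 24*j^2 + 3*j - 6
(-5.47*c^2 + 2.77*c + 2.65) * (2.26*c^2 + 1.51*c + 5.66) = -12.3622*c^4 - 1.9995*c^3 - 20.7885*c^2 + 19.6797*c + 14.999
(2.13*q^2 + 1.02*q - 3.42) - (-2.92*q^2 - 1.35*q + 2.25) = 5.05*q^2 + 2.37*q - 5.67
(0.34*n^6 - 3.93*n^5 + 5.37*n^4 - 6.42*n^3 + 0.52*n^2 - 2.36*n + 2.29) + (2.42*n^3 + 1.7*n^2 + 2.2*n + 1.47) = 0.34*n^6 - 3.93*n^5 + 5.37*n^4 - 4.0*n^3 + 2.22*n^2 - 0.16*n + 3.76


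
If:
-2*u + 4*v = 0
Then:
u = 2*v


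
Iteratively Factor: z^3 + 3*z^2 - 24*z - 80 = (z + 4)*(z^2 - z - 20) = (z - 5)*(z + 4)*(z + 4)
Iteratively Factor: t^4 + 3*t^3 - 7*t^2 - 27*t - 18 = (t + 2)*(t^3 + t^2 - 9*t - 9) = (t - 3)*(t + 2)*(t^2 + 4*t + 3) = (t - 3)*(t + 1)*(t + 2)*(t + 3)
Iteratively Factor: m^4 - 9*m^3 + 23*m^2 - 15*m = (m - 1)*(m^3 - 8*m^2 + 15*m) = (m - 3)*(m - 1)*(m^2 - 5*m) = (m - 5)*(m - 3)*(m - 1)*(m)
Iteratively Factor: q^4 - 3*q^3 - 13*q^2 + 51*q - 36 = (q - 3)*(q^3 - 13*q + 12) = (q - 3)^2*(q^2 + 3*q - 4) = (q - 3)^2*(q + 4)*(q - 1)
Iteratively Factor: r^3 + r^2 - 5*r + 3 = (r - 1)*(r^2 + 2*r - 3) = (r - 1)*(r + 3)*(r - 1)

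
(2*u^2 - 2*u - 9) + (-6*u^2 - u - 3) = -4*u^2 - 3*u - 12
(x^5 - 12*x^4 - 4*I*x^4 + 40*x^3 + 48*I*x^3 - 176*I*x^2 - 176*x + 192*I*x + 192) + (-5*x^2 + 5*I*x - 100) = x^5 - 12*x^4 - 4*I*x^4 + 40*x^3 + 48*I*x^3 - 5*x^2 - 176*I*x^2 - 176*x + 197*I*x + 92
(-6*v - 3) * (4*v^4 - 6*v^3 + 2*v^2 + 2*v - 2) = -24*v^5 + 24*v^4 + 6*v^3 - 18*v^2 + 6*v + 6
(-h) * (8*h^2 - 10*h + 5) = -8*h^3 + 10*h^2 - 5*h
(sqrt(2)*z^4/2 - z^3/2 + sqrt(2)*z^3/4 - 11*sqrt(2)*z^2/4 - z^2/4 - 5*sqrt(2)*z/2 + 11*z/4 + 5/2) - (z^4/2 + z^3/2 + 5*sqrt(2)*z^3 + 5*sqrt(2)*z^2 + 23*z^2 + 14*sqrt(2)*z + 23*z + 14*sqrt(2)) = -z^4/2 + sqrt(2)*z^4/2 - 19*sqrt(2)*z^3/4 - z^3 - 93*z^2/4 - 31*sqrt(2)*z^2/4 - 33*sqrt(2)*z/2 - 81*z/4 - 14*sqrt(2) + 5/2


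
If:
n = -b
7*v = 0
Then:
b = -n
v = 0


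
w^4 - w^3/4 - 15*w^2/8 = w^2*(w - 3/2)*(w + 5/4)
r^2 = r^2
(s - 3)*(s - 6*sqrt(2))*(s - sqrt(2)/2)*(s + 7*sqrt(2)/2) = s^4 - 3*sqrt(2)*s^3 - 3*s^3 - 79*s^2/2 + 9*sqrt(2)*s^2 + 21*sqrt(2)*s + 237*s/2 - 63*sqrt(2)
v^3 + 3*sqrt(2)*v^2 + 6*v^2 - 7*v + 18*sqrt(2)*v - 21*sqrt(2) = (v - 1)*(v + 7)*(v + 3*sqrt(2))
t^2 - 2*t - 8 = (t - 4)*(t + 2)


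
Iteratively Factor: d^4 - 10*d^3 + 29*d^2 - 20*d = (d - 1)*(d^3 - 9*d^2 + 20*d) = (d - 5)*(d - 1)*(d^2 - 4*d) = d*(d - 5)*(d - 1)*(d - 4)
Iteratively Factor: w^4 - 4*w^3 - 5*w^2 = (w)*(w^3 - 4*w^2 - 5*w) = w^2*(w^2 - 4*w - 5) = w^2*(w - 5)*(w + 1)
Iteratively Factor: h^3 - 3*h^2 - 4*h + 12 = (h + 2)*(h^2 - 5*h + 6) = (h - 3)*(h + 2)*(h - 2)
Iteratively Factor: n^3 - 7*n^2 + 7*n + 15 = (n - 5)*(n^2 - 2*n - 3) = (n - 5)*(n - 3)*(n + 1)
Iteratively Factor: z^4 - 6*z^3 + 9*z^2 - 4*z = (z - 1)*(z^3 - 5*z^2 + 4*z) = z*(z - 1)*(z^2 - 5*z + 4) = z*(z - 4)*(z - 1)*(z - 1)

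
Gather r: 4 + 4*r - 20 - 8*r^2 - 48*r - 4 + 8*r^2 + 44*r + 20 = 0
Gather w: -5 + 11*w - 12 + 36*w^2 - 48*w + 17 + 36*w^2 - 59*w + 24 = 72*w^2 - 96*w + 24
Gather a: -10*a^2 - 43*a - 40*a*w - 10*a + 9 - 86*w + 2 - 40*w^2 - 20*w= -10*a^2 + a*(-40*w - 53) - 40*w^2 - 106*w + 11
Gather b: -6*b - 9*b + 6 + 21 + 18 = 45 - 15*b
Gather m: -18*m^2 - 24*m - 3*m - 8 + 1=-18*m^2 - 27*m - 7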